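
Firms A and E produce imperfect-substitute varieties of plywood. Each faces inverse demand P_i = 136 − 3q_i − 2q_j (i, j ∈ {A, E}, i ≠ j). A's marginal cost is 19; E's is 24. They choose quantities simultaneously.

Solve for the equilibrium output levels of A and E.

14.9375, 13.6875

Firm A's profit: π = q_A(136 − 3q_A − 2q_E) − 19q_A.
∂π/∂q_A = 117 − 6q_A − 2q_E = 0 ⇒ q_A = 19.5 − (1/3)q_E.
Similarly q_E = 56/3 − (1/3)q_A.
Plugging q_E into A's best response: q_A = 19.5 − (1/3)(56/3 − (1/3)q_A) ⇒ (8/9)q_A = 239/18, so q_A = 14.9375.
Then q_E = 56/3 − (1/3)·14.9375 = 13.6875.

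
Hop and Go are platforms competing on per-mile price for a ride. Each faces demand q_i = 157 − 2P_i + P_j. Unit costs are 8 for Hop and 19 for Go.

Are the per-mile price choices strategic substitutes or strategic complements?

strategic complements

Hop's profit: π = (P_{Hop} − 8)(157 − 2P_{Hop} + P_{Go}).
∂π/∂P_{Hop} = 173 − 4P_{Hop} + P_{Go} = 0 ⇒ P_{Hop} = 43.25 + 0.25P_{Go}.
The best-response slope dP_{Hop}/dP_{Go} = 0.25 > 0: the reaction function is upward-sloping, so the choices are strategic complements.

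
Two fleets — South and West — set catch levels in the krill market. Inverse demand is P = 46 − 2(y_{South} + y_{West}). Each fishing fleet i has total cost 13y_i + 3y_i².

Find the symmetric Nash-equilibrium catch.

Fishing fleet South's profit: π = y_{South}(46 − 2(y_{South} + y_{West})) − 13y_{South} − 3y_{South}².
∂π/∂y_{South} = 33 − 10y_{South} − 2y_{West} = 0, so y_{South} = 3.3 − 0.2y_{West}.
Setting y_{South} = y_{West} in the reaction function: y_{South} = 3.3 − 0.2y_{South}, so y_{South} = 3.3 / 1.2 = 2.75.

2.75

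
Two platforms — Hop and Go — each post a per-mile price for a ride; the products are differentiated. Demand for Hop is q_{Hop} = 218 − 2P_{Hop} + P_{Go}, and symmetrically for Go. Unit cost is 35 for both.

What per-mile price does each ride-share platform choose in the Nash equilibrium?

Hop's profit: π = (P_{Hop} − 35)(218 − 2P_{Hop} + P_{Go}).
∂π/∂P_{Hop} = 288 − 4P_{Hop} + P_{Go} = 0 ⇒ P_{Hop} = 72 + 0.25P_{Go}.
By symmetry P_{Go} = P_{Hop}; substituting into the reaction function, 0.75P_{Hop} = 72 and P_{Hop} = 96.

96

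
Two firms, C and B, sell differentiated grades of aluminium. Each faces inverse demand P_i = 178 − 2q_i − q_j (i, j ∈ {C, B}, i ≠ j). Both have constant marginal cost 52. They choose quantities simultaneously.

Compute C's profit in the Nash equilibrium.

Firm C's profit: π = q_C(178 − 2q_C − q_B) − 52q_C.
∂π/∂q_C = 126 − 4q_C − q_B = 0 ⇒ q_C = 31.5 − 0.25q_B.
By symmetry q_B = q_C; substituting into the reaction function, 1.25q_C = 31.5 and q_C = 25.2.
P_C = 178 − 2·25.2 − 25.2 = 102.4.
Profit = (102.4 − 52)·25.2 = 1270.08.

1270.08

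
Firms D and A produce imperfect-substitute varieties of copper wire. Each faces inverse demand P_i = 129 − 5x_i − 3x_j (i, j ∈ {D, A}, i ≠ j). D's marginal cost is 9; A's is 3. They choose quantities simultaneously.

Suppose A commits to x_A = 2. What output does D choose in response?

Firm D's profit: π = x_D(129 − 5x_D − 3x_A) − 9x_D.
∂π/∂x_D = 120 − 10x_D − 3x_A = 0 ⇒ x_D = 12 − 0.3x_A.
At x_A = 2: x_D = 12 − 0.3·2 = 11.4.

11.4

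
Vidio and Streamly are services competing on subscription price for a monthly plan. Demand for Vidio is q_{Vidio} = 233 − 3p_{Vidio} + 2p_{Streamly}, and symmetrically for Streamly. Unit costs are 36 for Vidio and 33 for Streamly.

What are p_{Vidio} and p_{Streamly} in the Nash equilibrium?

Vidio's profit: π = (p_{Vidio} − 36)(233 − 3p_{Vidio} + 2p_{Streamly}).
∂π/∂p_{Vidio} = 341 − 6p_{Vidio} + 2p_{Streamly} = 0 ⇒ p_{Vidio} = 341/6 + (1/3)p_{Streamly}.
Similarly p_{Streamly} = 166/3 + (1/3)p_{Vidio}.
Plugging p_{Streamly} into Vidio's best response: p_{Vidio} = 341/6 + (1/3)(166/3 + (1/3)p_{Vidio}) ⇒ (8/9)p_{Vidio} = 1355/18, so p_{Vidio} = 84.6875.
Then p_{Streamly} = 166/3 + (1/3)·84.6875 = 83.5625.

84.6875, 83.5625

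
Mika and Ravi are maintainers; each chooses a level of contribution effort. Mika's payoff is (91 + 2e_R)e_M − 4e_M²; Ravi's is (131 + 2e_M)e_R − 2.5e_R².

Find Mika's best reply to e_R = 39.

21.125

Expanding Mika's payoff: 91e_M + 2e_Re_M − 4e_M².
∂π/∂e_M = 91 + 2e_R − 8e_M = 0, so e_M = 11.375 + 0.25e_R.
At e_R = 39: e_M = 11.375 + 0.25·39 = 21.125.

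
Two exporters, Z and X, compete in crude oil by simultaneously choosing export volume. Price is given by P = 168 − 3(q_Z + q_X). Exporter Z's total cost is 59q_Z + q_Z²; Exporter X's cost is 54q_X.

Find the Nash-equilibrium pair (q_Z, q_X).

8, 15

Exporter Z's profit: π = q_Z(168 − 3(q_Z + q_X)) − 59q_Z − q_Z².
∂π/∂q_Z = 109 − 8q_Z − 3q_X = 0, so q_Z = 13.625 − 0.375q_X.
For X: ∂π/∂q_X = 114 − 6q_X − 3q_Z = 0 ⇒ q_X = 19 − 0.5q_Z.
Substituting the second reaction function into the first: q_Z = 13.625 − 0.375(19 − 0.5q_Z), which gives 0.8125q_Z = 6.5 ⇒ q_Z = 8.
Then q_X = 19 − 0.5·8 = 15.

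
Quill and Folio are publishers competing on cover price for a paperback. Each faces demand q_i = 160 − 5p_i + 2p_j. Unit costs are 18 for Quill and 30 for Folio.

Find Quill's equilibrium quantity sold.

72.5

Quill's profit: π = (p_{Quill} − 18)(160 − 5p_{Quill} + 2p_{Folio}).
∂π/∂p_{Quill} = 250 − 10p_{Quill} + 2p_{Folio} = 0 ⇒ p_{Quill} = 25 + 0.2p_{Folio}.
Similarly p_{Folio} = 31 + 0.2p_{Quill}.
Substituting the second reaction function into the first: p_{Quill} = 25 + 0.2(31 + 0.2p_{Quill}), which gives 0.96p_{Quill} = 31.2 ⇒ p_{Quill} = 32.5.
Then p_{Folio} = 31 + 0.2·32.5 = 37.5.
q_{Quill} = 160 − 5·32.5 + 2·37.5 = 72.5.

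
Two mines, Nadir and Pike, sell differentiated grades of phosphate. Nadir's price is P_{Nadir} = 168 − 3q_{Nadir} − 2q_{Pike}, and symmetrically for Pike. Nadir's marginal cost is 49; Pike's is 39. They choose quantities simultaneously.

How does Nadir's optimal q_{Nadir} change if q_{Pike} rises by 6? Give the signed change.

-2

Mine Nadir's profit: π = q_{Nadir}(168 − 3q_{Nadir} − 2q_{Pike}) − 49q_{Nadir}.
∂π/∂q_{Nadir} = 119 − 6q_{Nadir} − 2q_{Pike} = 0 ⇒ q_{Nadir} = 119/6 − (1/3)q_{Pike}.
The reaction-function slope is −1/3, so a 6-unit rise in q_{Pike} moves q_{Nadir} by −1/3 × 6 = −2. Nadir's best response falls — the actions are strategic substitutes.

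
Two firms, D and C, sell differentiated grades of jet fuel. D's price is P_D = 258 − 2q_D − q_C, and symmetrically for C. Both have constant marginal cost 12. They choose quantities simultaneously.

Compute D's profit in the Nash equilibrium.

Firm D's profit: π = q_D(258 − 2q_D − q_C) − 12q_D.
∂π/∂q_D = 246 − 4q_D − q_C = 0 ⇒ q_D = 61.5 − 0.25q_C.
By symmetry q_C = q_D; substituting into the reaction function, 1.25q_D = 61.5 and q_D = 49.2.
P_D = 258 − 2·49.2 − 49.2 = 110.4.
Profit = (110.4 − 12)·49.2 = 4841.28.

4841.28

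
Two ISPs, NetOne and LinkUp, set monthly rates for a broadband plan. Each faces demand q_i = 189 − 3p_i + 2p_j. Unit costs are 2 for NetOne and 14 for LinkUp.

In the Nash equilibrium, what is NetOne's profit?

NetOne's profit: π = (p_{NetOne} − 2)(189 − 3p_{NetOne} + 2p_{LinkUp}).
∂π/∂p_{NetOne} = 195 − 6p_{NetOne} + 2p_{LinkUp} = 0 ⇒ p_{NetOne} = 32.5 + (1/3)p_{LinkUp}.
Similarly p_{LinkUp} = 38.5 + (1/3)p_{NetOne}.
Plugging p_{LinkUp} into NetOne's best response: p_{NetOne} = 32.5 + (1/3)(38.5 + (1/3)p_{NetOne}) ⇒ (8/9)p_{NetOne} = 136/3, so p_{NetOne} = 51.
Then p_{LinkUp} = 38.5 + (1/3)·51 = 55.5.
q_{NetOne} = 189 − 3·51 + 2·55.5 = 147.
Profit = (51 − 2)·147 = 7203.

7203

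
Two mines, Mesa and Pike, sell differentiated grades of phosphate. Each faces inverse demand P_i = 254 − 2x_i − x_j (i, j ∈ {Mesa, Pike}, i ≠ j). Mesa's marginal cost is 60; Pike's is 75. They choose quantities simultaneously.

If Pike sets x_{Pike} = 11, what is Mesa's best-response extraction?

Mine Mesa's profit: π = x_{Mesa}(254 − 2x_{Mesa} − x_{Pike}) − 60x_{Mesa}.
∂π/∂x_{Mesa} = 194 − 4x_{Mesa} − x_{Pike} = 0 ⇒ x_{Mesa} = 48.5 − 0.25x_{Pike}.
At x_{Pike} = 11: x_{Mesa} = 48.5 − 0.25·11 = 45.75.

45.75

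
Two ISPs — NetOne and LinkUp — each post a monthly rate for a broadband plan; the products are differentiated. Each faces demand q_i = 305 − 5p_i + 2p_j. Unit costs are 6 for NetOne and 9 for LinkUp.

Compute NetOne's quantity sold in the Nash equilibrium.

180.9375

NetOne's profit: π = (p_{NetOne} − 6)(305 − 5p_{NetOne} + 2p_{LinkUp}).
∂π/∂p_{NetOne} = 335 − 10p_{NetOne} + 2p_{LinkUp} = 0 ⇒ p_{NetOne} = 33.5 + 0.2p_{LinkUp}.
Similarly p_{LinkUp} = 35 + 0.2p_{NetOne}.
Substituting the second reaction function into the first: p_{NetOne} = 33.5 + 0.2(35 + 0.2p_{NetOne}), which gives 0.96p_{NetOne} = 40.5 ⇒ p_{NetOne} = 42.1875.
Then p_{LinkUp} = 35 + 0.2·42.1875 = 43.4375.
q_{NetOne} = 305 − 5·42.1875 + 2·43.4375 = 180.9375.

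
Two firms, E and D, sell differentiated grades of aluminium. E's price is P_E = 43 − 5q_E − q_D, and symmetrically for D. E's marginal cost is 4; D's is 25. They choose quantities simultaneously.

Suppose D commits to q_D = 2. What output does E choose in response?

3.7

Firm E's profit: π = q_E(43 − 5q_E − q_D) − 4q_E.
∂π/∂q_E = 39 − 10q_E − q_D = 0 ⇒ q_E = 3.9 − 0.1q_D.
At q_D = 2: q_E = 3.9 − 0.1·2 = 3.7.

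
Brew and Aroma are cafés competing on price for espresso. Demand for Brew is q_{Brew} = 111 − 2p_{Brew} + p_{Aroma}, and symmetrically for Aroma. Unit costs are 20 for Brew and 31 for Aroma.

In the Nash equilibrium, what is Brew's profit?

Brew's profit: π = (p_{Brew} − 20)(111 − 2p_{Brew} + p_{Aroma}).
∂π/∂p_{Brew} = 151 − 4p_{Brew} + p_{Aroma} = 0 ⇒ p_{Brew} = 37.75 + 0.25p_{Aroma}.
Similarly p_{Aroma} = 43.25 + 0.25p_{Brew}.
Solving the two reaction functions simultaneously: (1 − (0.25)(0.25))p_{Brew} = 37.75 + 0.25·43.25, so 0.9375p_{Brew} = 48.5625 and p_{Brew} = 51.8.
Then p_{Aroma} = 43.25 + 0.25·51.8 = 56.2.
q_{Brew} = 111 − 2·51.8 + 56.2 = 63.6.
Profit = (51.8 − 20)·63.6 = 2022.48.

2022.48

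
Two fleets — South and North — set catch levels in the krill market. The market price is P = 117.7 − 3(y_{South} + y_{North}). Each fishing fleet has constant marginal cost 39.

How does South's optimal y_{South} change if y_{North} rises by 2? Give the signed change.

Fishing fleet South's profit: π = y_{South}(117.7 − 3(y_{South} + y_{North})) − 39y_{South}.
∂π/∂y_{South} = 78.7 − 6y_{South} − 3y_{North} = 0, so y_{South} = 787/60 − 0.5y_{North}.
The reaction-function slope is −0.5, so a 2-unit rise in y_{North} moves y_{South} by −0.5 × 2 = −1. South's best response falls — the actions are strategic substitutes.

-1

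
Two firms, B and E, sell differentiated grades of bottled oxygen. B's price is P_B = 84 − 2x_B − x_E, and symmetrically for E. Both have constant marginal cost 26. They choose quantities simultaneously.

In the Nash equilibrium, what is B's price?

Firm B's profit: π = x_B(84 − 2x_B − x_E) − 26x_B.
∂π/∂x_B = 58 − 4x_B − x_E = 0 ⇒ x_B = 14.5 − 0.25x_E.
By symmetry x_E = x_B; substituting into the reaction function, 1.25x_B = 14.5 and x_B = 11.6.
P_B = 84 − 2·11.6 − 11.6 = 49.2.

49.2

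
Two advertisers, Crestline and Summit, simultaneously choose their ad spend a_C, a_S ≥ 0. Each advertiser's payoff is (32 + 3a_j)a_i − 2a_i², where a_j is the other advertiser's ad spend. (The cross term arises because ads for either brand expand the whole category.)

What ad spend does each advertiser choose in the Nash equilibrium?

32

Crestline's payoff is (32 + 3a_S)a_C − 2a_C².
∂π/∂a_C = 32 + 3a_S − 4a_C = 0, so a_C = 8 + 0.75a_S.
Setting a_C = a_S in the reaction function: a_C = 8 + 0.75a_C, so a_C = 8 / 0.25 = 32.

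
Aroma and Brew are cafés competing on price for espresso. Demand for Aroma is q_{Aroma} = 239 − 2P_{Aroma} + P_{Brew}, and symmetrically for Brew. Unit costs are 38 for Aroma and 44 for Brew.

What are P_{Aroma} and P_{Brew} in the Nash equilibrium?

Aroma's profit: π = (P_{Aroma} − 38)(239 − 2P_{Aroma} + P_{Brew}).
∂π/∂P_{Aroma} = 315 − 4P_{Aroma} + P_{Brew} = 0 ⇒ P_{Aroma} = 78.75 + 0.25P_{Brew}.
Similarly P_{Brew} = 81.75 + 0.25P_{Aroma}.
Plugging P_{Brew} into Aroma's best response: P_{Aroma} = 78.75 + 0.25(81.75 + 0.25P_{Aroma}) ⇒ 0.9375P_{Aroma} = 99.1875, so P_{Aroma} = 105.8.
Then P_{Brew} = 81.75 + 0.25·105.8 = 108.2.

105.8, 108.2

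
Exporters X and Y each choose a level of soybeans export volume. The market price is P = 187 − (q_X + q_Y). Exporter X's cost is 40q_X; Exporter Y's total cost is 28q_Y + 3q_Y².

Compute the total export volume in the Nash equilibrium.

Exporter X's profit: π = q_X(187 − (q_X + q_Y)) − 40q_X.
∂π/∂q_X = 147 − 2q_X − q_Y = 0, so q_X = 73.5 − 0.5q_Y.
For Y: ∂π/∂q_Y = 159 − 8q_Y − q_X = 0 ⇒ q_Y = 19.875 − 0.125q_X.
Substituting the second reaction function into the first: q_X = 73.5 − 0.5(19.875 − 0.125q_X), which gives 0.9375q_X = 63.5625 ⇒ q_X = 67.8.
Then q_Y = 19.875 − 0.125·67.8 = 11.4.
Total export volume: 67.8 + 11.4 = 79.2.

79.2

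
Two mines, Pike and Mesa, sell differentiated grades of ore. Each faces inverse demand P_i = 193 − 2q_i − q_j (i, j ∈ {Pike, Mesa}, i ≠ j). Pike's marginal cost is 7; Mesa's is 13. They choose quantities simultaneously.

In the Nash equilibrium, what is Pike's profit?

Mine Pike's profit: π = q_{Pike}(193 − 2q_{Pike} − q_{Mesa}) − 7q_{Pike}.
∂π/∂q_{Pike} = 186 − 4q_{Pike} − q_{Mesa} = 0 ⇒ q_{Pike} = 46.5 − 0.25q_{Mesa}.
Similarly q_{Mesa} = 45 − 0.25q_{Pike}.
Plugging q_{Mesa} into Pike's best response: q_{Pike} = 46.5 − 0.25(45 − 0.25q_{Pike}) ⇒ 0.9375q_{Pike} = 35.25, so q_{Pike} = 37.6.
Then q_{Mesa} = 45 − 0.25·37.6 = 35.6.
P_{Pike} = 193 − 2·37.6 − 35.6 = 82.2.
Profit = (82.2 − 7)·37.6 = 2827.52.

2827.52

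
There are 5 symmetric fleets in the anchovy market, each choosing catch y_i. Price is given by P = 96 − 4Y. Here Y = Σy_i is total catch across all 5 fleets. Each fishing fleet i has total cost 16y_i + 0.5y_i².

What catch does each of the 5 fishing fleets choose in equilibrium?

3.2

A representative fishing fleet's profit is π_i = y_i(96 − 4Y) − 16y_i − 0.5y_i², with Y = y_i + Σ_{j≠i} y_j.
First-order condition: 80 − 9y_i − 4Σ_{j≠i} y_j = 0.
Imposing symmetry (y_j = y for all j) turns Σ_{j≠i} y_j into 4y, so 80 = 25y and y = 3.2.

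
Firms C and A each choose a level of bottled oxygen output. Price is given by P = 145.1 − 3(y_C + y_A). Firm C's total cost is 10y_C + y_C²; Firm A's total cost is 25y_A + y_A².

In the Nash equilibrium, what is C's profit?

686.44

Firm C's profit: π = y_C(145.1 − 3(y_C + y_A)) − 10y_C − y_C².
∂π/∂y_C = 135.1 − 8y_C − 3y_A = 0, so y_C = 16.8875 − 0.375y_A.
By the same steps for A: y_A = 15.0125 − 0.375y_C.
Plugging y_A into C's best response: y_C = 16.8875 − 0.375(15.0125 − 0.375y_C) ⇒ (55/64)y_C = 1441/128, so y_C = 13.1.
Then y_A = 15.0125 − 0.375·13.1 = 10.1.
Price P = 145.1 − 3·23.2 = 75.5.
C's profit: (75.5 − 10)·13.1 − (13.1)² = 686.44.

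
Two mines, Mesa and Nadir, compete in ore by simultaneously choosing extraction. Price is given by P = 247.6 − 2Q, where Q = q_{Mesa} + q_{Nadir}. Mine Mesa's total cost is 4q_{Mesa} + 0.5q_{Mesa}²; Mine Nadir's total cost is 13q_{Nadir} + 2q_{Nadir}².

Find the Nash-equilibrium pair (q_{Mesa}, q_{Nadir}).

Mine Mesa's profit: π = q_{Mesa}(247.6 − 2(q_{Mesa} + q_{Nadir})) − 4q_{Mesa} − 0.5q_{Mesa}².
∂π/∂q_{Mesa} = 243.6 − 5q_{Mesa} − 2q_{Nadir} = 0, so q_{Mesa} = 48.72 − 0.4q_{Nadir}.
For Nadir: ∂π/∂q_{Nadir} = 234.6 − 8q_{Nadir} − 2q_{Mesa} = 0 ⇒ q_{Nadir} = 29.325 − 0.25q_{Mesa}.
Solving the two reaction functions simultaneously: (1 − (−0.4)(−0.25))q_{Mesa} = 48.72 − 0.4·29.325, so 0.9q_{Mesa} = 36.99 and q_{Mesa} = 41.1.
Then q_{Nadir} = 29.325 − 0.25·41.1 = 19.05.

41.1, 19.05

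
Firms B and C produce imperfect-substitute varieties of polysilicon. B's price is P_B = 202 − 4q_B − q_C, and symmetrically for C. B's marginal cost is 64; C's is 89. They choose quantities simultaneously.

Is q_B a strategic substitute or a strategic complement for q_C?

strategic substitutes

Firm B's profit: π = q_B(202 − 4q_B − q_C) − 64q_B.
∂π/∂q_B = 138 − 8q_B − q_C = 0 ⇒ q_B = 17.25 − 0.125q_C.
The best-response slope dq_B/dq_C = −0.125 < 0: the reaction function is downward-sloping, so the choices are strategic substitutes.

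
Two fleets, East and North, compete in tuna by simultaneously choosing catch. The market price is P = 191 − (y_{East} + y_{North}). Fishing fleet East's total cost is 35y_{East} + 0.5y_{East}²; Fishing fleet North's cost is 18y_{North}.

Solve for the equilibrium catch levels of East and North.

27.8, 72.6

Fishing fleet East's profit: π = y_{East}(191 − (y_{East} + y_{North})) − 35y_{East} − 0.5y_{East}².
∂π/∂y_{East} = 156 − 3y_{East} − y_{North} = 0, so y_{East} = 52 − (1/3)y_{North}.
For North: ∂π/∂y_{North} = 173 − 2y_{North} − y_{East} = 0 ⇒ y_{North} = 86.5 − 0.5y_{East}.
Solving the two reaction functions simultaneously: (1 − (−1/3)(−0.5))y_{East} = 52 − (1/3)·86.5, so (5/6)y_{East} = 139/6 and y_{East} = 27.8.
Then y_{North} = 86.5 − 0.5·27.8 = 72.6.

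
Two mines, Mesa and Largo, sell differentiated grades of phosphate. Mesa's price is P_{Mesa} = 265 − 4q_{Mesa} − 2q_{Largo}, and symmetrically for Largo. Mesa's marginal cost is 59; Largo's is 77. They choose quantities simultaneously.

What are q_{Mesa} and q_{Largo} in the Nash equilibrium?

21.2, 18.2

Mine Mesa's profit: π = q_{Mesa}(265 − 4q_{Mesa} − 2q_{Largo}) − 59q_{Mesa}.
∂π/∂q_{Mesa} = 206 − 8q_{Mesa} − 2q_{Largo} = 0 ⇒ q_{Mesa} = 25.75 − 0.25q_{Largo}.
Similarly q_{Largo} = 23.5 − 0.25q_{Mesa}.
Substituting the second reaction function into the first: q_{Mesa} = 25.75 − 0.25(23.5 − 0.25q_{Mesa}), which gives 0.9375q_{Mesa} = 19.875 ⇒ q_{Mesa} = 21.2.
Then q_{Largo} = 23.5 − 0.25·21.2 = 18.2.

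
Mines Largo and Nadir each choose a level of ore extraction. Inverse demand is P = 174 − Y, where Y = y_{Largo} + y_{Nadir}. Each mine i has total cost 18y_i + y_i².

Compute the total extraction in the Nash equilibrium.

62.4

Mine Largo's profit: π = y_{Largo}(174 − (y_{Largo} + y_{Nadir})) − 18y_{Largo} − y_{Largo}².
∂π/∂y_{Largo} = 156 − 4y_{Largo} − y_{Nadir} = 0, so y_{Largo} = 39 − 0.25y_{Nadir}.
Setting y_{Largo} = y_{Nadir} in the reaction function: y_{Largo} = 39 − 0.25y_{Largo}, so y_{Largo} = 39 / 1.25 = 31.2.
Total extraction: 31.2 + 31.2 = 62.4.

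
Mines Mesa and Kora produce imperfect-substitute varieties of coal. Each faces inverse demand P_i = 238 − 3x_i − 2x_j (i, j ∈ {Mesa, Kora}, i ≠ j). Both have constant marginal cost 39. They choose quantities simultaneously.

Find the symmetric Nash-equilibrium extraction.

24.875

Mine Mesa's profit: π = x_{Mesa}(238 − 3x_{Mesa} − 2x_{Kora}) − 39x_{Mesa}.
∂π/∂x_{Mesa} = 199 − 6x_{Mesa} − 2x_{Kora} = 0 ⇒ x_{Mesa} = 199/6 − (1/3)x_{Kora}.
Setting x_{Mesa} = x_{Kora} in the reaction function: x_{Mesa} = 199/6 − (1/3)x_{Mesa}, so x_{Mesa} = (199/6) / (4/3) = 24.875.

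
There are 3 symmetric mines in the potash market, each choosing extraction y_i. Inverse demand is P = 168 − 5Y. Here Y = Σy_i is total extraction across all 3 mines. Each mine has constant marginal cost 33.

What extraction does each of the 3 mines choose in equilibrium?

A representative mine's profit is π_i = y_i(168 − 5Y) − 33y_i, with Y = y_i + Σ_{j≠i} y_j.
First-order condition: 135 − 10y_i − 5Σ_{j≠i} y_j = 0.
With identical mines, set every y_j = y: then 135 − 10y − 10y = 0, i.e. y = 135/20 = 6.75.

6.75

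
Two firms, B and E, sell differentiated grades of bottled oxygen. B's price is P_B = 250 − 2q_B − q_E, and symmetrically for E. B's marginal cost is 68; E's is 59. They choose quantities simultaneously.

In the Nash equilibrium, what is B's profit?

Firm B's profit: π = q_B(250 − 2q_B − q_E) − 68q_B.
∂π/∂q_B = 182 − 4q_B − q_E = 0 ⇒ q_B = 45.5 − 0.25q_E.
Similarly q_E = 47.75 − 0.25q_B.
Solving the two reaction functions simultaneously: (1 − (−0.25)(−0.25))q_B = 45.5 − 0.25·47.75, so 0.9375q_B = 33.5625 and q_B = 35.8.
Then q_E = 47.75 − 0.25·35.8 = 38.8.
P_B = 250 − 2·35.8 − 38.8 = 139.6.
Profit = (139.6 − 68)·35.8 = 2563.28.

2563.28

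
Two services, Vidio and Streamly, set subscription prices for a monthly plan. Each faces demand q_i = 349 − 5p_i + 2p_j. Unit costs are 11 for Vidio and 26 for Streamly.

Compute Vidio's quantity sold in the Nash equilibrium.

Vidio's profit: π = (p_{Vidio} − 11)(349 − 5p_{Vidio} + 2p_{Streamly}).
∂π/∂p_{Vidio} = 404 − 10p_{Vidio} + 2p_{Streamly} = 0 ⇒ p_{Vidio} = 40.4 + 0.2p_{Streamly}.
Similarly p_{Streamly} = 47.9 + 0.2p_{Vidio}.
Solving the two reaction functions simultaneously: (1 − (0.2)(0.2))p_{Vidio} = 40.4 + 0.2·47.9, so 0.96p_{Vidio} = 49.98 and p_{Vidio} = 52.0625.
Then p_{Streamly} = 47.9 + 0.2·52.0625 = 58.3125.
q_{Vidio} = 349 − 5·52.0625 + 2·58.3125 = 205.3125.

205.3125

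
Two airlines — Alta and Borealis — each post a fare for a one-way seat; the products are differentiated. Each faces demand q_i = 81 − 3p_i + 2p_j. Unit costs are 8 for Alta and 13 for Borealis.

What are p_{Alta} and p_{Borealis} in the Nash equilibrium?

Alta's profit: π = (p_{Alta} − 8)(81 − 3p_{Alta} + 2p_{Borealis}).
∂π/∂p_{Alta} = 105 − 6p_{Alta} + 2p_{Borealis} = 0 ⇒ p_{Alta} = 17.5 + (1/3)p_{Borealis}.
Similarly p_{Borealis} = 20 + (1/3)p_{Alta}.
Plugging p_{Borealis} into Alta's best response: p_{Alta} = 17.5 + (1/3)(20 + (1/3)p_{Alta}) ⇒ (8/9)p_{Alta} = 145/6, so p_{Alta} = 27.1875.
Then p_{Borealis} = 20 + (1/3)·27.1875 = 29.0625.

27.1875, 29.0625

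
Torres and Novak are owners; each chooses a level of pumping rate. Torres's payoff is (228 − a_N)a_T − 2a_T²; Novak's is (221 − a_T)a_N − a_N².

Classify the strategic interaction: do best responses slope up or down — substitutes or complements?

Expanding Torres's payoff: 228a_T − a_Na_T − 2a_T².
∂π/∂a_T = 228 − a_N − 4a_T = 0, so a_T = 57 − 0.25a_N.
The best-response slope da_T/da_N = −0.25 < 0: the reaction function is downward-sloping, so the choices are strategic substitutes.

strategic substitutes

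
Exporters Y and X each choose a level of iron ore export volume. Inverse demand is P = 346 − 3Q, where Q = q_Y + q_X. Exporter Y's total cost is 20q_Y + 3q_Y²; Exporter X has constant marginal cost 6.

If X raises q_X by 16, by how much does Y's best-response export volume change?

-4

Exporter Y's profit: π = q_Y(346 − 3(q_Y + q_X)) − 20q_Y − 3q_Y².
∂π/∂q_Y = 326 − 12q_Y − 3q_X = 0, so q_Y = 163/6 − 0.25q_X.
The reaction-function slope is −0.25, so a 16-unit rise in q_X moves q_Y by −0.25 × 16 = −4. Y's best response falls — the actions are strategic substitutes.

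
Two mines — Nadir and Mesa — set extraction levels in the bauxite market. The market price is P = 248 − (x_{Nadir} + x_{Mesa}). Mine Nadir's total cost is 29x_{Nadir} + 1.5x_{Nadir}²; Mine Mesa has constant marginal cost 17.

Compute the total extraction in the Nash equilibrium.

127

Mine Nadir's profit: π = x_{Nadir}(248 − (x_{Nadir} + x_{Mesa})) − 29x_{Nadir} − 1.5x_{Nadir}².
∂π/∂x_{Nadir} = 219 − 5x_{Nadir} − x_{Mesa} = 0, so x_{Nadir} = 43.8 − 0.2x_{Mesa}.
For Mesa: ∂π/∂x_{Mesa} = 231 − 2x_{Mesa} − x_{Nadir} = 0 ⇒ x_{Mesa} = 115.5 − 0.5x_{Nadir}.
Substituting the second reaction function into the first: x_{Nadir} = 43.8 − 0.2(115.5 − 0.5x_{Nadir}), which gives 0.9x_{Nadir} = 20.7 ⇒ x_{Nadir} = 23.
Then x_{Mesa} = 115.5 − 0.5·23 = 104.
Total extraction: 23 + 104 = 127.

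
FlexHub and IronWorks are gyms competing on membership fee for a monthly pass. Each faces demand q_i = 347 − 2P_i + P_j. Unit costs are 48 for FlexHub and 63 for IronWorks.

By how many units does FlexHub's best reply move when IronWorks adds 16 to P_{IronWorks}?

FlexHub's profit: π = (P_{FlexHub} − 48)(347 − 2P_{FlexHub} + P_{IronWorks}).
∂π/∂P_{FlexHub} = 443 − 4P_{FlexHub} + P_{IronWorks} = 0 ⇒ P_{FlexHub} = 110.75 + 0.25P_{IronWorks}.
The reaction-function slope is 0.25, so a 16-unit rise in P_{IronWorks} moves P_{FlexHub} by 0.25 × 16 = 4. FlexHub's best response rises — the actions are strategic complements.

4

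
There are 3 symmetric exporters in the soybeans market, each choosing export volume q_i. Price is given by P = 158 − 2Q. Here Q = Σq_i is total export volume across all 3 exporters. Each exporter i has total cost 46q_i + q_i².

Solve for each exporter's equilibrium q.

11.2

A representative exporter's profit is π_i = q_i(158 − 2Q) − 46q_i − q_i², with Q = q_i + Σ_{j≠i} q_j.
First-order condition: 112 − 6q_i − 2Σ_{j≠i} q_j = 0.
In a symmetric equilibrium every exporter chooses the same q, so Σ_{j≠i} q_j = 2q. The condition becomes 112 − 10q = 0, giving q = 112/10 = 11.2.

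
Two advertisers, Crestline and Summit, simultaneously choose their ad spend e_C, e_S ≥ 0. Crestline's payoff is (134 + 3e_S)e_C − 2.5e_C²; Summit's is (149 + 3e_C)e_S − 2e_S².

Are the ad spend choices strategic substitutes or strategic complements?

strategic complements

Expanding Crestline's payoff: 134e_C + 3e_Se_C − 2.5e_C².
∂π/∂e_C = 134 + 3e_S − 5e_C = 0, so e_C = 26.8 + 0.6e_S.
The best-response slope de_C/de_S = 0.6 > 0: the reaction function is upward-sloping, so the choices are strategic complements.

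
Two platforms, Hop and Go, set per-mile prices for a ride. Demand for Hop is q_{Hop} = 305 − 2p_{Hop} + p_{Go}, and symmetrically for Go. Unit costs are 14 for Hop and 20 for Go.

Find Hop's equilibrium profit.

19129.68

Hop's profit: π = (p_{Hop} − 14)(305 − 2p_{Hop} + p_{Go}).
∂π/∂p_{Hop} = 333 − 4p_{Hop} + p_{Go} = 0 ⇒ p_{Hop} = 83.25 + 0.25p_{Go}.
Similarly p_{Go} = 86.25 + 0.25p_{Hop}.
Solving the two reaction functions simultaneously: (1 − (0.25)(0.25))p_{Hop} = 83.25 + 0.25·86.25, so 0.9375p_{Hop} = 104.8125 and p_{Hop} = 111.8.
Then p_{Go} = 86.25 + 0.25·111.8 = 114.2.
q_{Hop} = 305 − 2·111.8 + 114.2 = 195.6.
Profit = (111.8 − 14)·195.6 = 19129.68.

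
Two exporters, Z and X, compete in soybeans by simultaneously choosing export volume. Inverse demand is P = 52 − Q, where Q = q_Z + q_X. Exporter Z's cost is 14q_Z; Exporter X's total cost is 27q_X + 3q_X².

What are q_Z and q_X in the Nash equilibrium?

Exporter Z's profit: π = q_Z(52 − (q_Z + q_X)) − 14q_Z.
∂π/∂q_Z = 38 − 2q_Z − q_X = 0, so q_Z = 19 − 0.5q_X.
For X: ∂π/∂q_X = 25 − 8q_X − q_Z = 0 ⇒ q_X = 3.125 − 0.125q_Z.
Substituting the second reaction function into the first: q_Z = 19 − 0.5(3.125 − 0.125q_Z), which gives 0.9375q_Z = 17.4375 ⇒ q_Z = 18.6.
Then q_X = 3.125 − 0.125·18.6 = 0.8.

18.6, 0.8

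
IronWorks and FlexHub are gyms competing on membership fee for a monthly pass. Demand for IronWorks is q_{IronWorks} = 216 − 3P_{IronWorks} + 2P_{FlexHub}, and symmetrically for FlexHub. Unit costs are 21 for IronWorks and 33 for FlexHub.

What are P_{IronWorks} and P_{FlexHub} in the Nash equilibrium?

IronWorks's profit: π = (P_{IronWorks} − 21)(216 − 3P_{IronWorks} + 2P_{FlexHub}).
∂π/∂P_{IronWorks} = 279 − 6P_{IronWorks} + 2P_{FlexHub} = 0 ⇒ P_{IronWorks} = 46.5 + (1/3)P_{FlexHub}.
Similarly P_{FlexHub} = 52.5 + (1/3)P_{IronWorks}.
Substituting the second reaction function into the first: P_{IronWorks} = 46.5 + (1/3)(52.5 + (1/3)P_{IronWorks}), which gives (8/9)P_{IronWorks} = 64 ⇒ P_{IronWorks} = 72.
Then P_{FlexHub} = 52.5 + (1/3)·72 = 76.5.

72, 76.5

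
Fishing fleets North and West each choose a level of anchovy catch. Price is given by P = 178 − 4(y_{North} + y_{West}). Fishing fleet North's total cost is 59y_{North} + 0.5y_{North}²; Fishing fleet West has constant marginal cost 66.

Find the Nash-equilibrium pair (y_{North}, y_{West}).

Fishing fleet North's profit: π = y_{North}(178 − 4(y_{North} + y_{West})) − 59y_{North} − 0.5y_{North}².
∂π/∂y_{North} = 119 − 9y_{North} − 4y_{West} = 0, so y_{North} = 119/9 − (4/9)y_{West}.
For West: ∂π/∂y_{West} = 112 − 8y_{West} − 4y_{North} = 0 ⇒ y_{West} = 14 − 0.5y_{North}.
Substituting the second reaction function into the first: y_{North} = 119/9 − (4/9)(14 − 0.5y_{North}), which gives (7/9)y_{North} = 7 ⇒ y_{North} = 9.
Then y_{West} = 14 − 0.5·9 = 9.5.

9, 9.5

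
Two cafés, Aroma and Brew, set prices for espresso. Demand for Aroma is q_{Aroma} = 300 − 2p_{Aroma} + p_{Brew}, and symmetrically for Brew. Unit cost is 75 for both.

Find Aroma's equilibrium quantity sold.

150

Aroma's profit: π = (p_{Aroma} − 75)(300 − 2p_{Aroma} + p_{Brew}).
∂π/∂p_{Aroma} = 450 − 4p_{Aroma} + p_{Brew} = 0 ⇒ p_{Aroma} = 112.5 + 0.25p_{Brew}.
The game is symmetric, so in equilibrium p_{Brew} = p_{Aroma}: the reaction function gives 0.75p_{Aroma} = 112.5, hence p_{Aroma} = 150.
q_{Aroma} = 300 − 2·150 + 150 = 150.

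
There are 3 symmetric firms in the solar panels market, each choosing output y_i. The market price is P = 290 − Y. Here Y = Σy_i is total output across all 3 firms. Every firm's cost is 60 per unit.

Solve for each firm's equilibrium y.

57.5

A representative firm's profit is π_i = y_i(290 − Y) − 60y_i, with Y = y_i + Σ_{j≠i} y_j.
First-order condition: 230 − 2y_i − Σ_{j≠i} y_j = 0.
With identical firms, set every y_j = y: then 230 − 2y − 2y = 0, i.e. y = 230/4 = 57.5.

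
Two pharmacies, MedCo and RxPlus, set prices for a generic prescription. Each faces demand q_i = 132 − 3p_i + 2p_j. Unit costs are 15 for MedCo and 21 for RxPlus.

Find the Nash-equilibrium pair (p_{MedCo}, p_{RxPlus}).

MedCo's profit: π = (p_{MedCo} − 15)(132 − 3p_{MedCo} + 2p_{RxPlus}).
∂π/∂p_{MedCo} = 177 − 6p_{MedCo} + 2p_{RxPlus} = 0 ⇒ p_{MedCo} = 29.5 + (1/3)p_{RxPlus}.
Similarly p_{RxPlus} = 32.5 + (1/3)p_{MedCo}.
Plugging p_{RxPlus} into MedCo's best response: p_{MedCo} = 29.5 + (1/3)(32.5 + (1/3)p_{MedCo}) ⇒ (8/9)p_{MedCo} = 121/3, so p_{MedCo} = 45.375.
Then p_{RxPlus} = 32.5 + (1/3)·45.375 = 47.625.

45.375, 47.625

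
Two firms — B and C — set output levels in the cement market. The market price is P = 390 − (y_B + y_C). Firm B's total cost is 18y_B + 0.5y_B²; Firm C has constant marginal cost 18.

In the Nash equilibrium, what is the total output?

223.2

Firm B's profit: π = y_B(390 − (y_B + y_C)) − 18y_B − 0.5y_B².
∂π/∂y_B = 372 − 3y_B − y_C = 0, so y_B = 124 − (1/3)y_C.
For C: ∂π/∂y_C = 372 − 2y_C − y_B = 0 ⇒ y_C = 186 − 0.5y_B.
Plugging y_C into B's best response: y_B = 124 − (1/3)(186 − 0.5y_B) ⇒ (5/6)y_B = 62, so y_B = 74.4.
Then y_C = 186 − 0.5·74.4 = 148.8.
Total output: 74.4 + 148.8 = 223.2.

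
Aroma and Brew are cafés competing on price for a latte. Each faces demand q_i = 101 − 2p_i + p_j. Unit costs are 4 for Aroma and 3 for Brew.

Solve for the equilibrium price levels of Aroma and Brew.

Aroma's profit: π = (p_{Aroma} − 4)(101 − 2p_{Aroma} + p_{Brew}).
∂π/∂p_{Aroma} = 109 − 4p_{Aroma} + p_{Brew} = 0 ⇒ p_{Aroma} = 27.25 + 0.25p_{Brew}.
Similarly p_{Brew} = 26.75 + 0.25p_{Aroma}.
Substituting the second reaction function into the first: p_{Aroma} = 27.25 + 0.25(26.75 + 0.25p_{Aroma}), which gives 0.9375p_{Aroma} = 33.9375 ⇒ p_{Aroma} = 36.2.
Then p_{Brew} = 26.75 + 0.25·36.2 = 35.8.

36.2, 35.8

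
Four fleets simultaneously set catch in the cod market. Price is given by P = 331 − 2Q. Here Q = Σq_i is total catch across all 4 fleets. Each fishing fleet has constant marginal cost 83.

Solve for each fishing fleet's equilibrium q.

A representative fishing fleet's profit is π_i = q_i(331 − 2Q) − 83q_i, with Q = q_i + Σ_{j≠i} q_j.
First-order condition: 248 − 4q_i − 2Σ_{j≠i} q_j = 0.
With identical fishing fleets, set every q_j = q: then 248 − 4q − 6q = 0, i.e. q = 248/10 = 24.8.

24.8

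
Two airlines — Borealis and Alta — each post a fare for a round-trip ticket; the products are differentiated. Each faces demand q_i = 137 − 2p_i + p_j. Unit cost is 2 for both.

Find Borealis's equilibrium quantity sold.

Borealis's profit: π = (p_{Borealis} − 2)(137 − 2p_{Borealis} + p_{Alta}).
∂π/∂p_{Borealis} = 141 − 4p_{Borealis} + p_{Alta} = 0 ⇒ p_{Borealis} = 35.25 + 0.25p_{Alta}.
By symmetry p_{Alta} = p_{Borealis}; substituting into the reaction function, 0.75p_{Borealis} = 35.25 and p_{Borealis} = 47.
q_{Borealis} = 137 − 2·47 + 47 = 90.

90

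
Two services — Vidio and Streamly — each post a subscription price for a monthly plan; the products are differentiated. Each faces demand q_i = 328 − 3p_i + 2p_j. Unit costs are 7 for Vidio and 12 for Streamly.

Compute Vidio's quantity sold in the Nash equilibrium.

Vidio's profit: π = (p_{Vidio} − 7)(328 − 3p_{Vidio} + 2p_{Streamly}).
∂π/∂p_{Vidio} = 349 − 6p_{Vidio} + 2p_{Streamly} = 0 ⇒ p_{Vidio} = 349/6 + (1/3)p_{Streamly}.
Similarly p_{Streamly} = 182/3 + (1/3)p_{Vidio}.
Substituting the second reaction function into the first: p_{Vidio} = 349/6 + (1/3)(182/3 + (1/3)p_{Vidio}), which gives (8/9)p_{Vidio} = 1411/18 ⇒ p_{Vidio} = 88.1875.
Then p_{Streamly} = 182/3 + (1/3)·88.1875 = 90.0625.
q_{Vidio} = 328 − 3·88.1875 + 2·90.0625 = 243.5625.

243.5625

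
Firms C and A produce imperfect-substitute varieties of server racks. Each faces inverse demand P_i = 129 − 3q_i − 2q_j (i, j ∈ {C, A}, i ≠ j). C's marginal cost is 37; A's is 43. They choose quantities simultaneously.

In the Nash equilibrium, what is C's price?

72.625

Firm C's profit: π = q_C(129 − 3q_C − 2q_A) − 37q_C.
∂π/∂q_C = 92 − 6q_C − 2q_A = 0 ⇒ q_C = 46/3 − (1/3)q_A.
Similarly q_A = 43/3 − (1/3)q_C.
Solving the two reaction functions simultaneously: (1 − (−1/3)(−1/3))q_C = 46/3 − (1/3)·(43/3), so (8/9)q_C = 95/9 and q_C = 11.875.
Then q_A = 43/3 − (1/3)·11.875 = 10.375.
P_C = 129 − 3·11.875 − 2·10.375 = 72.625.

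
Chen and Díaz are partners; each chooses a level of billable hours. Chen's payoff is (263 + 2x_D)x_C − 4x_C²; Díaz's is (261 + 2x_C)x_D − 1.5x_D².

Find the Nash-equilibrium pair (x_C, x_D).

65.55, 130.7

Expanding Chen's payoff: 263x_C + 2x_Dx_C − 4x_C².
∂π/∂x_C = 263 + 2x_D − 8x_C = 0, so x_C = 32.875 + 0.25x_D.
Likewise for Díaz: x_D = 87 + (2/3)x_C.
Plugging x_D into Chen's best response: x_C = 32.875 + 0.25(87 + (2/3)x_C) ⇒ (5/6)x_C = 54.625, so x_C = 65.55.
Then x_D = 87 + (2/3)·65.55 = 130.7.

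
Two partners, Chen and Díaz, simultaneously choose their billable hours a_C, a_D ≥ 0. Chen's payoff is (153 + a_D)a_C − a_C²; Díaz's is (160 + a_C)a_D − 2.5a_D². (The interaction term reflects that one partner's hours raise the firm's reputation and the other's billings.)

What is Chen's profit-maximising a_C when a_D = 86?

Expanding Chen's payoff: 153a_C + a_Da_C − a_C².
∂π/∂a_C = 153 + a_D − 2a_C = 0, so a_C = 76.5 + 0.5a_D.
At a_D = 86: a_C = 76.5 + 0.5·86 = 119.5.

119.5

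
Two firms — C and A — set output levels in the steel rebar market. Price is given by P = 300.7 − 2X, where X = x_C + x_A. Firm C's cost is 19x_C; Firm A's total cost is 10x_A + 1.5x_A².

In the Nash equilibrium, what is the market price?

Firm C's profit: π = x_C(300.7 − 2(x_C + x_A)) − 19x_C.
∂π/∂x_C = 281.7 − 4x_C − 2x_A = 0, so x_C = 70.425 − 0.5x_A.
For A: ∂π/∂x_A = 290.7 − 7x_A − 2x_C = 0 ⇒ x_A = 2907/70 − (2/7)x_C.
Plugging x_A into C's best response: x_C = 70.425 − 0.5(2907/70 − (2/7)x_C) ⇒ (6/7)x_C = 2781/56, so x_C = 57.9375.
Then x_A = 2907/70 − (2/7)·57.9375 = 24.975.
Equilibrium price: P = 300.7 − 2·82.9125 = 134.875.

134.875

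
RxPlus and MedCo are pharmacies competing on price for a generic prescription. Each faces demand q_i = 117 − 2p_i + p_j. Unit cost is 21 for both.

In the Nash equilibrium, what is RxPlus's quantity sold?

RxPlus's profit: π = (p_{RxPlus} − 21)(117 − 2p_{RxPlus} + p_{MedCo}).
∂π/∂p_{RxPlus} = 159 − 4p_{RxPlus} + p_{MedCo} = 0 ⇒ p_{RxPlus} = 39.75 + 0.25p_{MedCo}.
Setting p_{RxPlus} = p_{MedCo} in the reaction function: p_{RxPlus} = 39.75 + 0.25p_{RxPlus}, so p_{RxPlus} = 39.75 / 0.75 = 53.
q_{RxPlus} = 117 − 2·53 + 53 = 64.

64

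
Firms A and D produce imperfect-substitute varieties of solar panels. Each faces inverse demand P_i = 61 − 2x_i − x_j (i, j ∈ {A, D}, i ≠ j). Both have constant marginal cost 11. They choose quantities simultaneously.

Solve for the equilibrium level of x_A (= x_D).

10

Firm A's profit: π = x_A(61 − 2x_A − x_D) − 11x_A.
∂π/∂x_A = 50 − 4x_A − x_D = 0 ⇒ x_A = 12.5 − 0.25x_D.
By symmetry x_D = x_A; substituting into the reaction function, 1.25x_A = 12.5 and x_A = 10.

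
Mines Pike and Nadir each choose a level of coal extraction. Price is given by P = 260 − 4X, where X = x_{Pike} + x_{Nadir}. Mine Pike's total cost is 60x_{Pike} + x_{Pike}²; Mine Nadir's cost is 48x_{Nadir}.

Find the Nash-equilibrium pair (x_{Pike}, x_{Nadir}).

Mine Pike's profit: π = x_{Pike}(260 − 4(x_{Pike} + x_{Nadir})) − 60x_{Pike} − x_{Pike}².
∂π/∂x_{Pike} = 200 − 10x_{Pike} − 4x_{Nadir} = 0, so x_{Pike} = 20 − 0.4x_{Nadir}.
For Nadir: ∂π/∂x_{Nadir} = 212 − 8x_{Nadir} − 4x_{Pike} = 0 ⇒ x_{Nadir} = 26.5 − 0.5x_{Pike}.
Substituting the second reaction function into the first: x_{Pike} = 20 − 0.4(26.5 − 0.5x_{Pike}), which gives 0.8x_{Pike} = 9.4 ⇒ x_{Pike} = 11.75.
Then x_{Nadir} = 26.5 − 0.5·11.75 = 20.625.

11.75, 20.625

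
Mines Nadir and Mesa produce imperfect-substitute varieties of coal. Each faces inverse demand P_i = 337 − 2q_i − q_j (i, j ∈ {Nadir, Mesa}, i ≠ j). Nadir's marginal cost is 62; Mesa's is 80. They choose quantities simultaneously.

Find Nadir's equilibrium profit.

6316.88

Mine Nadir's profit: π = q_{Nadir}(337 − 2q_{Nadir} − q_{Mesa}) − 62q_{Nadir}.
∂π/∂q_{Nadir} = 275 − 4q_{Nadir} − q_{Mesa} = 0 ⇒ q_{Nadir} = 68.75 − 0.25q_{Mesa}.
Similarly q_{Mesa} = 64.25 − 0.25q_{Nadir}.
Solving the two reaction functions simultaneously: (1 − (−0.25)(−0.25))q_{Nadir} = 68.75 − 0.25·64.25, so 0.9375q_{Nadir} = 52.6875 and q_{Nadir} = 56.2.
Then q_{Mesa} = 64.25 − 0.25·56.2 = 50.2.
P_{Nadir} = 337 − 2·56.2 − 50.2 = 174.4.
Profit = (174.4 − 62)·56.2 = 6316.88.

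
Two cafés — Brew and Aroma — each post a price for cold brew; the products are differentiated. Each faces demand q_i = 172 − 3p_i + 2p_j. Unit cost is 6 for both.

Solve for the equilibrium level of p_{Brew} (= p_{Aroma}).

Brew's profit: π = (p_{Brew} − 6)(172 − 3p_{Brew} + 2p_{Aroma}).
∂π/∂p_{Brew} = 190 − 6p_{Brew} + 2p_{Aroma} = 0 ⇒ p_{Brew} = 95/3 + (1/3)p_{Aroma}.
The game is symmetric, so in equilibrium p_{Aroma} = p_{Brew}: the reaction function gives (2/3)p_{Brew} = 95/3, hence p_{Brew} = 47.5.

47.5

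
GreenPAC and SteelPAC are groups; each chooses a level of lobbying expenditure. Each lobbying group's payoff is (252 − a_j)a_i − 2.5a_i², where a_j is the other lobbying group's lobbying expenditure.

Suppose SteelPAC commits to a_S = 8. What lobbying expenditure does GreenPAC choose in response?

GreenPAC's payoff is (252 − a_S)a_G − 2.5a_G².
∂π/∂a_G = 252 − a_S − 5a_G = 0, so a_G = 50.4 − 0.2a_S.
At a_S = 8: a_G = 50.4 − 0.2·8 = 48.8.

48.8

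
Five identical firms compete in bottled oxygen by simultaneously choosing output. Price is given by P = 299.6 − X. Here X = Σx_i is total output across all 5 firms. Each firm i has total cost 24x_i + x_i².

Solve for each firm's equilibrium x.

34.45

A representative firm's profit is π_i = x_i(299.6 − X) − 24x_i − x_i², with X = x_i + Σ_{j≠i} x_j.
First-order condition: 275.6 − 4x_i − Σ_{j≠i} x_j = 0.
In a symmetric equilibrium every firm chooses the same x, so Σ_{j≠i} x_j = 4x. The condition becomes 275.6 − 8x = 0, giving x = 275.6/8 = 34.45.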